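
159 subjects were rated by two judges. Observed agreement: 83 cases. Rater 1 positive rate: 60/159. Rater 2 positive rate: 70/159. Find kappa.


P_o = 83/159 = 0.522013
P_e = (60*70 + 99*89) / 25281 = 0.514655
kappa = (P_o - P_e) / (1 - P_e)
kappa = (0.522013 - 0.514655) / (1 - 0.514655)
kappa = 0.0152

0.0152


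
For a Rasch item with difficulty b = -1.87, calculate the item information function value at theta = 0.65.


P = 1/(1+exp(-(0.65--1.87))) = 0.9255
I = P*(1-P) = 0.9255 * 0.0745
I = 0.0689

0.0689


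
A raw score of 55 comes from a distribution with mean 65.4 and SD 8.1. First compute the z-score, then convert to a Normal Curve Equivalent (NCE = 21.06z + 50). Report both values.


z = (X - mean) / SD = (55 - 65.4) / 8.1
z = -10.4 / 8.1
z = -1.284
NCE = NCE = 21.06z + 50
Carry z at full precision (z = -10.4 / 8.1) into the conversion:
NCE = 21.06 * (-10.4 / 8.1) + 50 = -219.024 / 8.1 + 50
NCE = -27.04 + 50
NCE = 22.96

22.96


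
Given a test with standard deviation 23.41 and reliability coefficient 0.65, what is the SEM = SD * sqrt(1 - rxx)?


SEM = SD * sqrt(1 - rxx)
SEM = 23.41 * sqrt(1 - 0.65)
SEM = 23.41 * sqrt(0.35) = 23.41 * 0.591608
SEM = 13.8495

13.8495


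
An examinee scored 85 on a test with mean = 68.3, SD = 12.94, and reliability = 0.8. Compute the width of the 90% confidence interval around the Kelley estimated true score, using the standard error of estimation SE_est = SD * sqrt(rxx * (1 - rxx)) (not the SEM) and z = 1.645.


True score estimate = 0.8*85 + 0.2*68.3 = 81.66
SE_est = SD * sqrt(rxx * (1 - rxx)) = 12.94 * sqrt(0.8 * 0.2) = 12.94 * sqrt(0.16) = 5.176
CI = T_est +/- z * SE_est, so width = 2 * z * SE_est = 2 * 1.645 * 5.176
Width = 17.029

17.029


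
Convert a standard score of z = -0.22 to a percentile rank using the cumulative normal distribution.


CDF(z) = 0.5 * (1 + erf(z/sqrt(2)))
erf(-0.1556) = -0.1741
CDF = 0.4129
Percentile rank = 0.4129 * 100 = 41.29

41.29


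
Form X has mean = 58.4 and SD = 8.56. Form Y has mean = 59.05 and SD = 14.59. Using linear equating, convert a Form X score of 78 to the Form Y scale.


slope = SD_Y / SD_X = 14.59 / 8.56 ~ 1.7044
intercept = mean_Y - slope * mean_X = 59.05 - (14.59 / 8.56) * 58.4 ~ -40.4893
Y = slope * X + intercept. To avoid rounding drift from the rounded slope/intercept, evaluate the equivalent form Y = mean_Y + SD_Y * (X - mean_X) / SD_X at full precision:
Y = 59.05 + 14.59 * (78 - 58.4) / 8.56
Y = 59.05 + 14.59 * 19.6 / 8.56
Y = 59.05 + 285.964 / 8.56
Y = 59.05 + 33.407
Y = 92.457

92.457


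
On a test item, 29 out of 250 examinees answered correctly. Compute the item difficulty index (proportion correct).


Item difficulty p = number correct / total examinees
p = 29 / 250
p = 0.116

0.116


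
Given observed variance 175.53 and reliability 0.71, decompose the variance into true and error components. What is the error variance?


var_true = rxx * var_obs = 0.71 * 175.53 = 124.6263
var_error = var_obs - var_true
var_error = 175.53 - 124.6263
var_error = 50.9037

50.9037


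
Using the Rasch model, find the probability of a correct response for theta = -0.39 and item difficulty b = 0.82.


theta - b = -0.39 - 0.82 = -1.21
exp(-(theta - b)) = exp(1.21) = 3.3535
P = 1 / (1 + 3.3535)
P = 0.2297

0.2297


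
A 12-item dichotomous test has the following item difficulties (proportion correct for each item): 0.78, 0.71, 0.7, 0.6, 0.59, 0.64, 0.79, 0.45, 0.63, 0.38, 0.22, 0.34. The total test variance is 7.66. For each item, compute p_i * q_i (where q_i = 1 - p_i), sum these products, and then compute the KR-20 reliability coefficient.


For each item, compute p_i * q_i:
  Item 1: 0.78 * 0.22 = 0.1716
  Item 2: 0.71 * 0.29 = 0.2059
  Item 3: 0.7 * 0.3 = 0.21
  Item 4: 0.6 * 0.4 = 0.24
  Item 5: 0.59 * 0.41 = 0.2419
  Item 6: 0.64 * 0.36 = 0.2304
  Item 7: 0.79 * 0.21 = 0.1659
  Item 8: 0.45 * 0.55 = 0.2475
  Item 9: 0.63 * 0.37 = 0.2331
  Item 10: 0.38 * 0.62 = 0.2356
  Item 11: 0.22 * 0.78 = 0.1716
  Item 12: 0.34 * 0.66 = 0.2244
Sum(p_i * q_i) = 0.1716 + 0.2059 + 0.21 + 0.24 + 0.2419 + 0.2304 + 0.1659 + 0.2475 + 0.2331 + 0.2356 + 0.1716 + 0.2244 = 2.5779
KR-20 = (k/(k-1)) * (1 - Sum(p_i*q_i) / Var_total)
= (12/11) * (1 - 2.5779/7.66)
= 1.0909 * 0.6635
KR-20 = 0.7238

0.7238


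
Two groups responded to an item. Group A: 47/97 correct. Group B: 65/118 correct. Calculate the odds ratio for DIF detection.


Odds_A = 47/50 = 0.94
Odds_B = 65/53 = 1.2264
OR = Odds_A / Odds_B = 0.94 / 1.2264
Exactly, OR = (47 * 53) / (50 * 65) = 2491 / 3250
OR = 0.7665

0.7665


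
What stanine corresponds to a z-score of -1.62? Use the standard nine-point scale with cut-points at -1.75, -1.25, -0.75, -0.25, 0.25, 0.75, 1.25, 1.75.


Stanine boundaries: [-1.75, -1.25, -0.75, -0.25, 0.25, 0.75, 1.25, 1.75]
z = -1.62
Check each boundary:
  z >= -1.75 -> could be stanine 2
  z < -1.25
  z < -0.75
  z < -0.25
  z < 0.25
  z < 0.75
  z < 1.25
  z < 1.75
Highest qualifying boundary gives stanine = 2

2


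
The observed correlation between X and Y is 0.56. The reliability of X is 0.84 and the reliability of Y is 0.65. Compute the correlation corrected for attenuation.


r_corrected = rxy / sqrt(rxx * ryy)
= 0.56 / sqrt(0.84 * 0.65)
= 0.56 / sqrt(0.546)
= 0.56 / 0.738918
r_corrected = 0.7579

0.7579


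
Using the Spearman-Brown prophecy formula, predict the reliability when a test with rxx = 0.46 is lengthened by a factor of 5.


r_new = (n * rxx) / (1 + (n-1) * rxx)
r_new = (5 * 0.46) / (1 + 4 * 0.46)
r_new = 2.3 / 2.84
r_new = 0.8099

0.8099


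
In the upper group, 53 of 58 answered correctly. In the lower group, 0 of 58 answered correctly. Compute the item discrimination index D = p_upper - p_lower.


p_upper = 53/58 = 0.9138
p_lower = 0/58 = 0.0
D = 0.9138 - 0.0 = 0.9138

0.9138


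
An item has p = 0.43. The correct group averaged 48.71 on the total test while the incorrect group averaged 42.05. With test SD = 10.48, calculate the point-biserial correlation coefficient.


q = 1 - p = 0.57
rpb = ((M1 - M0) / SD) * sqrt(p * q)
rpb = ((48.71 - 42.05) / 10.48) * sqrt(0.43 * 0.57)
rpb = 0.3146

0.3146


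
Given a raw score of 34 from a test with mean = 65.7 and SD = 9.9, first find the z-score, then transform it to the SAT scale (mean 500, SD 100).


z = (X - mean) / SD = (34 - 65.7) / 9.9
z = -31.7 / 9.9
z = -3.202
SAT-scale = SAT = 500 + 100z
Carry z at full precision (z = -31.7 / 9.9) into the conversion:
SAT-scale = 500 + 100 * (-31.7 / 9.9) = 500 + -3170 / 9.9
SAT-scale = 500 + -320.202
SAT-scale = 179.798

179.798


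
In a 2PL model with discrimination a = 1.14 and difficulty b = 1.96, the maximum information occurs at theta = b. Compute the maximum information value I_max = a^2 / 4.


For 2PL, max info at theta = b = 1.96
I_max = a^2 / 4 = 1.14^2 / 4
= 1.2996 / 4
I_max = 0.3249

0.3249


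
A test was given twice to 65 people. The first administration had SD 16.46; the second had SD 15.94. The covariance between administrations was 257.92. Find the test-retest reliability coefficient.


r = cov(X,Y) / (SD_X * SD_Y)
r = 257.92 / (16.46 * 15.94)
r = 257.92 / 262.3724
r = 0.983

0.983


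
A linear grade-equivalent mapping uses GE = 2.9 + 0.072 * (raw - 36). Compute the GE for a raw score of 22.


raw - median = 22 - 36 = -14
slope * diff = 0.072 * -14 = -1.008
GE = 2.9 + -1.008
GE = 1.892

1.892


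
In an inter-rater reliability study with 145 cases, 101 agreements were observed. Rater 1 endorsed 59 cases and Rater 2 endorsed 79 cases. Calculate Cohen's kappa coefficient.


P_o = 101/145 = 0.696552
P_e = (59*79 + 86*66) / 21025 = 0.491653
kappa = (P_o - P_e) / (1 - P_e)
kappa = (0.696552 - 0.491653) / (1 - 0.491653)
kappa = 0.4031

0.4031


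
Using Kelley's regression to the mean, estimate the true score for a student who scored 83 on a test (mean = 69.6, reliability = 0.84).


T_est = rxx * X + (1 - rxx) * mean
T_est = 0.84 * 83 + 0.16 * 69.6
T_est = 69.72 + 11.136
T_est = 80.856

80.856


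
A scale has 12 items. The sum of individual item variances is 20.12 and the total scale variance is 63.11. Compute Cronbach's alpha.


alpha = (k/(k-1)) * (1 - sum(si^2)/s_total^2)
= (12/11) * (1 - 20.12/63.11)
alpha = 0.7431

0.7431


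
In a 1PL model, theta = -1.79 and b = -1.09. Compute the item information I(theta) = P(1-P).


P = 1/(1+exp(-(-1.79--1.09))) = 0.3318
I = P*(1-P) = 0.3318 * 0.6682
I = 0.2217

0.2217


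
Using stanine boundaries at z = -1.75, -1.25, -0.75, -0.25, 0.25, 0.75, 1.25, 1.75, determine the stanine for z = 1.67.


Stanine boundaries: [-1.75, -1.25, -0.75, -0.25, 0.25, 0.75, 1.25, 1.75]
z = 1.67
Check each boundary:
  z >= -1.75 -> could be stanine 2
  z >= -1.25 -> could be stanine 3
  z >= -0.75 -> could be stanine 4
  z >= -0.25 -> could be stanine 5
  z >= 0.25 -> could be stanine 6
  z >= 0.75 -> could be stanine 7
  z >= 1.25 -> could be stanine 8
  z < 1.75
Highest qualifying boundary gives stanine = 8

8


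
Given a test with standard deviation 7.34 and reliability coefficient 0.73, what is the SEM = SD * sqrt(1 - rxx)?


SEM = SD * sqrt(1 - rxx)
SEM = 7.34 * sqrt(1 - 0.73)
SEM = 7.34 * sqrt(0.27) = 7.34 * 0.519615
SEM = 3.814

3.814


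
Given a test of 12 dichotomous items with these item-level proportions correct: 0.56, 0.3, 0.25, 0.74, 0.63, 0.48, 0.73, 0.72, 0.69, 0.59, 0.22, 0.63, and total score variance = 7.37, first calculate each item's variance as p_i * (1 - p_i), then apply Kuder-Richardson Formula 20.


For each item, compute p_i * q_i:
  Item 1: 0.56 * 0.44 = 0.2464
  Item 2: 0.3 * 0.7 = 0.21
  Item 3: 0.25 * 0.75 = 0.1875
  Item 4: 0.74 * 0.26 = 0.1924
  Item 5: 0.63 * 0.37 = 0.2331
  Item 6: 0.48 * 0.52 = 0.2496
  Item 7: 0.73 * 0.27 = 0.1971
  Item 8: 0.72 * 0.28 = 0.2016
  Item 9: 0.69 * 0.31 = 0.2139
  Item 10: 0.59 * 0.41 = 0.2419
  Item 11: 0.22 * 0.78 = 0.1716
  Item 12: 0.63 * 0.37 = 0.2331
Sum(p_i * q_i) = 0.2464 + 0.21 + 0.1875 + 0.1924 + 0.2331 + 0.2496 + 0.1971 + 0.2016 + 0.2139 + 0.2419 + 0.1716 + 0.2331 = 2.5782
KR-20 = (k/(k-1)) * (1 - Sum(p_i*q_i) / Var_total)
= (12/11) * (1 - 2.5782/7.37)
= 1.0909 * 0.6502
KR-20 = 0.7093

0.7093


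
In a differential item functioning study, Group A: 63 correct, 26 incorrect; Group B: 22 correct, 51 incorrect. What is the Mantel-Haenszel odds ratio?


Odds_A = 63/26 = 2.4231
Odds_B = 22/51 = 0.4314
OR = Odds_A / Odds_B = 2.4231 / 0.4314
Exactly, OR = (63 * 51) / (26 * 22) = 3213 / 572
OR = 5.6171

5.6171


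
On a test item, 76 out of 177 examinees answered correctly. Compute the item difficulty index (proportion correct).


Item difficulty p = number correct / total examinees
p = 76 / 177
p = 0.4294

0.4294


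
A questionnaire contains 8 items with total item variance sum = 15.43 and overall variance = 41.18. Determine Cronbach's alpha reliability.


alpha = (k/(k-1)) * (1 - sum(si^2)/s_total^2)
= (8/7) * (1 - 15.43/41.18)
alpha = 0.7146

0.7146


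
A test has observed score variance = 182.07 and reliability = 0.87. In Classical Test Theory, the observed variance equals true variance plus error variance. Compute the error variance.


var_true = rxx * var_obs = 0.87 * 182.07 = 158.4009
var_error = var_obs - var_true
var_error = 182.07 - 158.4009
var_error = 23.6691

23.6691


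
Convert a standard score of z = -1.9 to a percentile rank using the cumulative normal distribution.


CDF(z) = 0.5 * (1 + erf(z/sqrt(2)))
erf(-1.3435) = -0.9426
CDF = 0.0287
Percentile rank = 0.0287 * 100 = 2.87

2.87


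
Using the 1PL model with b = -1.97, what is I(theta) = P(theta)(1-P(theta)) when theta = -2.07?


P = 1/(1+exp(-(-2.07--1.97))) = 0.475
I = P*(1-P) = 0.475 * 0.525
I = 0.2494

0.2494


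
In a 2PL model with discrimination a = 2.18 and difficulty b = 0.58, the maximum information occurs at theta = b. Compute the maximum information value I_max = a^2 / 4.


For 2PL, max info at theta = b = 0.58
I_max = a^2 / 4 = 2.18^2 / 4
= 4.7524 / 4
I_max = 1.1881

1.1881


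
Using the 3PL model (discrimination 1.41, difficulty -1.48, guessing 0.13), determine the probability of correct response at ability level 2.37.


logit = 1.41*(2.37 - -1.48) = 5.4285
P* = 1/(1 + exp(-5.4285)) = 0.9956
P = 0.13 + (1 - 0.13) * 0.9956
P = 0.9962

0.9962


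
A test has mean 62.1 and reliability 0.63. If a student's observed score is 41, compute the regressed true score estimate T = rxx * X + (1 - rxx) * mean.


T_est = rxx * X + (1 - rxx) * mean
T_est = 0.63 * 41 + 0.37 * 62.1
T_est = 25.83 + 22.977
T_est = 48.807

48.807


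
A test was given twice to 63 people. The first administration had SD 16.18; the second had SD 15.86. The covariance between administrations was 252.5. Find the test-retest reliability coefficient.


r = cov(X,Y) / (SD_X * SD_Y)
r = 252.5 / (16.18 * 15.86)
r = 252.5 / 256.6148
r = 0.984

0.984


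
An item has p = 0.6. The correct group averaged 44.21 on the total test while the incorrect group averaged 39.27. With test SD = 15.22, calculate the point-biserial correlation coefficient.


q = 1 - p = 0.4
rpb = ((M1 - M0) / SD) * sqrt(p * q)
rpb = ((44.21 - 39.27) / 15.22) * sqrt(0.6 * 0.4)
rpb = 0.159

0.159


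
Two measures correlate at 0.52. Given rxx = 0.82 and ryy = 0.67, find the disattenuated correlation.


r_corrected = rxy / sqrt(rxx * ryy)
= 0.52 / sqrt(0.82 * 0.67)
= 0.52 / sqrt(0.5494)
= 0.52 / 0.741215
r_corrected = 0.7016

0.7016


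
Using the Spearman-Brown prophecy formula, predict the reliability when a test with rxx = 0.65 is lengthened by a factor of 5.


r_new = (n * rxx) / (1 + (n-1) * rxx)
r_new = (5 * 0.65) / (1 + 4 * 0.65)
r_new = 3.25 / 3.6
r_new = 0.9028

0.9028


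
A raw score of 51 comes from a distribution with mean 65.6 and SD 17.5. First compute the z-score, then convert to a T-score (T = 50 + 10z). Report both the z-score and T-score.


z = (X - mean) / SD = (51 - 65.6) / 17.5
z = -14.6 / 17.5
z = -0.8343
T-score = T = 50 + 10z
Carry z at full precision (z = -14.6 / 17.5) into the conversion:
T-score = 50 + 10 * (-14.6 / 17.5) = 50 + -146 / 17.5
T-score = 50 + -8.3429
T-score = 41.6571

41.6571


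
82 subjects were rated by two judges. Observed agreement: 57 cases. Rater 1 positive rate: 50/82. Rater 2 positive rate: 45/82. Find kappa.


P_o = 57/82 = 0.695122
P_e = (50*45 + 32*37) / 6724 = 0.510708
kappa = (P_o - P_e) / (1 - P_e)
kappa = (0.695122 - 0.510708) / (1 - 0.510708)
kappa = 0.3769

0.3769


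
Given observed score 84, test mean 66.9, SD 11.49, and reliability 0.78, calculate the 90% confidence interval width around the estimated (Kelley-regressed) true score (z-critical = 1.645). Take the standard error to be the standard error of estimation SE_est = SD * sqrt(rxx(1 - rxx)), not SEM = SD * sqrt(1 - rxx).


True score estimate = 0.78*84 + 0.22*66.9 = 80.238
SE_est = SD * sqrt(rxx * (1 - rxx)) = 11.49 * sqrt(0.78 * 0.22) = 11.49 * sqrt(0.1716) = 4.75969
CI = T_est +/- z * SE_est, so width = 2 * z * SE_est = 2 * 1.645 * 4.75969
Width = 15.6594

15.6594


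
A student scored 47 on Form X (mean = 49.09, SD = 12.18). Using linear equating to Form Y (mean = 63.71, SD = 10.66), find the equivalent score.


slope = SD_Y / SD_X = 10.66 / 12.18 ~ 0.8752
intercept = mean_Y - slope * mean_X = 63.71 - (10.66 / 12.18) * 49.09 ~ 20.7462
Y = slope * X + intercept. To avoid rounding drift from the rounded slope/intercept, evaluate the equivalent form Y = mean_Y + SD_Y * (X - mean_X) / SD_X at full precision:
Y = 63.71 + 10.66 * (47 - 49.09) / 12.18
Y = 63.71 - 10.66 * 2.09 / 12.18
Y = 63.71 - 22.2794 / 12.18
Y = 63.71 - 1.8292
Y = 61.8808

61.8808


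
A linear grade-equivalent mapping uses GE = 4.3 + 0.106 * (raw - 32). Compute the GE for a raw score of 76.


raw - median = 76 - 32 = 44
slope * diff = 0.106 * 44 = 4.664
GE = 4.3 + 4.664
GE = 8.964

8.964


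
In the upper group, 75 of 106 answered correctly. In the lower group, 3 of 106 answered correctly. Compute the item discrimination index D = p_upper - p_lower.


p_upper = 75/106 = 0.7075
p_lower = 3/106 = 0.0283
D = 0.7075 - 0.0283 = 0.6792

0.6792


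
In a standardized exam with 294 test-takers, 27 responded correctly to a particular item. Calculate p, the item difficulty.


Item difficulty p = number correct / total examinees
p = 27 / 294
p = 0.0918

0.0918


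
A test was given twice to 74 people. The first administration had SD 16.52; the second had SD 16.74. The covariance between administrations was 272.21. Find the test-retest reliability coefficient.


r = cov(X,Y) / (SD_X * SD_Y)
r = 272.21 / (16.52 * 16.74)
r = 272.21 / 276.5448
r = 0.9843

0.9843


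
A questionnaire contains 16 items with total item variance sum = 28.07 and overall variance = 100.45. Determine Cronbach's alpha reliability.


alpha = (k/(k-1)) * (1 - sum(si^2)/s_total^2)
= (16/15) * (1 - 28.07/100.45)
alpha = 0.7686

0.7686


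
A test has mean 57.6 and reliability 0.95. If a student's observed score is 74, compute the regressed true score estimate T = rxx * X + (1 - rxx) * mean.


T_est = rxx * X + (1 - rxx) * mean
T_est = 0.95 * 74 + 0.05 * 57.6
T_est = 70.3 + 2.88
T_est = 73.18

73.18


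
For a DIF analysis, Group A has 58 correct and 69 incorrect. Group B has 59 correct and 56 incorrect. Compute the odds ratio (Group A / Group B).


Odds_A = 58/69 = 0.8406
Odds_B = 59/56 = 1.0536
OR = Odds_A / Odds_B = 0.8406 / 1.0536
Exactly, OR = (58 * 56) / (69 * 59) = 3248 / 4071
OR = 0.7978

0.7978


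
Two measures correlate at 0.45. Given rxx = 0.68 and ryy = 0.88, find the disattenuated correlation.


r_corrected = rxy / sqrt(rxx * ryy)
= 0.45 / sqrt(0.68 * 0.88)
= 0.45 / sqrt(0.5984)
= 0.45 / 0.773563
r_corrected = 0.5817

0.5817


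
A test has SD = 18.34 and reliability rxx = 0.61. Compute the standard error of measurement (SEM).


SEM = SD * sqrt(1 - rxx)
SEM = 18.34 * sqrt(1 - 0.61)
SEM = 18.34 * sqrt(0.39) = 18.34 * 0.6245
SEM = 11.4533

11.4533


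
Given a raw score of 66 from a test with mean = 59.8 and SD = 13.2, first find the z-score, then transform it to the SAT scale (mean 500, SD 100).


z = (X - mean) / SD = (66 - 59.8) / 13.2
z = 6.2 / 13.2
z = 0.4697
SAT-scale = SAT = 500 + 100z
Carry z at full precision (z = 6.2 / 13.2) into the conversion:
SAT-scale = 500 + 100 * (6.2 / 13.2) = 500 + 620 / 13.2
SAT-scale = 500 + 46.9697
SAT-scale = 546.9697

546.9697


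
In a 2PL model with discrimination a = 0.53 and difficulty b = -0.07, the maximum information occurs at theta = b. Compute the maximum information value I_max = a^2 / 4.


For 2PL, max info at theta = b = -0.07
I_max = a^2 / 4 = 0.53^2 / 4
= 0.2809 / 4
I_max = 0.0702

0.0702


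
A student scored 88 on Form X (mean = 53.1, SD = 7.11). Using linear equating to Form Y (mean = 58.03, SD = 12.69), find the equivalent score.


slope = SD_Y / SD_X = 12.69 / 7.11 ~ 1.7848
intercept = mean_Y - slope * mean_X = 58.03 - (12.69 / 7.11) * 53.1 ~ -36.7434
Y = slope * X + intercept. To avoid rounding drift from the rounded slope/intercept, evaluate the equivalent form Y = mean_Y + SD_Y * (X - mean_X) / SD_X at full precision:
Y = 58.03 + 12.69 * (88 - 53.1) / 7.11
Y = 58.03 + 12.69 * 34.9 / 7.11
Y = 58.03 + 442.881 / 7.11
Y = 58.03 + 62.2899
Y = 120.3199

120.3199


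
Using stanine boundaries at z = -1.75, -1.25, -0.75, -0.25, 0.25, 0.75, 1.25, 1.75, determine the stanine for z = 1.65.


Stanine boundaries: [-1.75, -1.25, -0.75, -0.25, 0.25, 0.75, 1.25, 1.75]
z = 1.65
Check each boundary:
  z >= -1.75 -> could be stanine 2
  z >= -1.25 -> could be stanine 3
  z >= -0.75 -> could be stanine 4
  z >= -0.25 -> could be stanine 5
  z >= 0.25 -> could be stanine 6
  z >= 0.75 -> could be stanine 7
  z >= 1.25 -> could be stanine 8
  z < 1.75
Highest qualifying boundary gives stanine = 8

8


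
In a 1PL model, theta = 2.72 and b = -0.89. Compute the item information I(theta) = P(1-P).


P = 1/(1+exp(-(2.72--0.89))) = 0.9737
I = P*(1-P) = 0.9737 * 0.0263
I = 0.0256

0.0256


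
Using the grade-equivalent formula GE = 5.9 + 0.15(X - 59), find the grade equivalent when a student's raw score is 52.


raw - median = 52 - 59 = -7
slope * diff = 0.15 * -7 = -1.05
GE = 5.9 + -1.05
GE = 4.85

4.85


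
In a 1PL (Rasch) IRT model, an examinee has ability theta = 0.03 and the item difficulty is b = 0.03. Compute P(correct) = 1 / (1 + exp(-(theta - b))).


theta - b = 0.03 - 0.03 = 0.0
exp(-(theta - b)) = exp(-0.0) = 1.0
P = 1 / (1 + 1.0)
P = 0.5

0.5


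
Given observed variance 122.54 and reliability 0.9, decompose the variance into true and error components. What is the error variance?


var_true = rxx * var_obs = 0.9 * 122.54 = 110.286
var_error = var_obs - var_true
var_error = 122.54 - 110.286
var_error = 12.254

12.254


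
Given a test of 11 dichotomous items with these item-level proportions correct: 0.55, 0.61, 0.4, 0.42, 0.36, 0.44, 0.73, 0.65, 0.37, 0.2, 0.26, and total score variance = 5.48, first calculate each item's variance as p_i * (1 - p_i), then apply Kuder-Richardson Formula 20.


For each item, compute p_i * q_i:
  Item 1: 0.55 * 0.45 = 0.2475
  Item 2: 0.61 * 0.39 = 0.2379
  Item 3: 0.4 * 0.6 = 0.24
  Item 4: 0.42 * 0.58 = 0.2436
  Item 5: 0.36 * 0.64 = 0.2304
  Item 6: 0.44 * 0.56 = 0.2464
  Item 7: 0.73 * 0.27 = 0.1971
  Item 8: 0.65 * 0.35 = 0.2275
  Item 9: 0.37 * 0.63 = 0.2331
  Item 10: 0.2 * 0.8 = 0.16
  Item 11: 0.26 * 0.74 = 0.1924
Sum(p_i * q_i) = 0.2475 + 0.2379 + 0.24 + 0.2436 + 0.2304 + 0.2464 + 0.1971 + 0.2275 + 0.2331 + 0.16 + 0.1924 = 2.4559
KR-20 = (k/(k-1)) * (1 - Sum(p_i*q_i) / Var_total)
= (11/10) * (1 - 2.4559/5.48)
= 1.1 * 0.5518
KR-20 = 0.607

0.607


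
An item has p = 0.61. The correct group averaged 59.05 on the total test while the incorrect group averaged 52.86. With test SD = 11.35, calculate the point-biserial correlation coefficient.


q = 1 - p = 0.39
rpb = ((M1 - M0) / SD) * sqrt(p * q)
rpb = ((59.05 - 52.86) / 11.35) * sqrt(0.61 * 0.39)
rpb = 0.266

0.266


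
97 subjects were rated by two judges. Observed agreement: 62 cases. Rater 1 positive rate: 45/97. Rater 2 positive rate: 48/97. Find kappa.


P_o = 62/97 = 0.639175
P_e = (45*48 + 52*49) / 9409 = 0.500372
kappa = (P_o - P_e) / (1 - P_e)
kappa = (0.639175 - 0.500372) / (1 - 0.500372)
kappa = 0.2778

0.2778


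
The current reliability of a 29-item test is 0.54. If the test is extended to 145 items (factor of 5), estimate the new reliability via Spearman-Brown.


r_new = (n * rxx) / (1 + (n-1) * rxx)
r_new = (5 * 0.54) / (1 + 4 * 0.54)
r_new = 2.7 / 3.16
r_new = 0.8544

0.8544


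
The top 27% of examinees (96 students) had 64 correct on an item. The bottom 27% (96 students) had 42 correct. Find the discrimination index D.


p_upper = 64/96 = 0.6667
p_lower = 42/96 = 0.4375
D = 0.6667 - 0.4375 = 0.2292

0.2292


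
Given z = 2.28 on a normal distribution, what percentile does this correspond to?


CDF(z) = 0.5 * (1 + erf(z/sqrt(2)))
erf(1.6122) = 0.9774
CDF = 0.9887
Percentile rank = 0.9887 * 100 = 98.87

98.87


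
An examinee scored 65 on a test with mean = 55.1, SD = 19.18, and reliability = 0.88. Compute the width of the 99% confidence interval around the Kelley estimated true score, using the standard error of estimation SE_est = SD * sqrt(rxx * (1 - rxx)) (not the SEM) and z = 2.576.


True score estimate = 0.88*65 + 0.12*55.1 = 63.812
SE_est = SD * sqrt(rxx * (1 - rxx)) = 19.18 * sqrt(0.88 * 0.12) = 19.18 * sqrt(0.1056) = 6.232762
CI = T_est +/- z * SE_est, so width = 2 * z * SE_est = 2 * 2.576 * 6.232762
Width = 32.1112

32.1112


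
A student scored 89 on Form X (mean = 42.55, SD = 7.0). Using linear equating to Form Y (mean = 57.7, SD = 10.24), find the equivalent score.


slope = SD_Y / SD_X = 10.24 / 7.0 ~ 1.4629
intercept = mean_Y - slope * mean_X = 57.7 - (10.24 / 7.0) * 42.55 ~ -4.5446
Y = slope * X + intercept. To avoid rounding drift from the rounded slope/intercept, evaluate the equivalent form Y = mean_Y + SD_Y * (X - mean_X) / SD_X at full precision:
Y = 57.7 + 10.24 * (89 - 42.55) / 7.0
Y = 57.7 + 10.24 * 46.45 / 7.0
Y = 57.7 + 475.648 / 7.0
Y = 57.7 + 67.9497
Y = 125.6497

125.6497


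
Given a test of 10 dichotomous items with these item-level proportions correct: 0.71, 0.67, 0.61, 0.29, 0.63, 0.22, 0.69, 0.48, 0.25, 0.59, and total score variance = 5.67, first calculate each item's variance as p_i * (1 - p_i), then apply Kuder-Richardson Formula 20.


For each item, compute p_i * q_i:
  Item 1: 0.71 * 0.29 = 0.2059
  Item 2: 0.67 * 0.33 = 0.2211
  Item 3: 0.61 * 0.39 = 0.2379
  Item 4: 0.29 * 0.71 = 0.2059
  Item 5: 0.63 * 0.37 = 0.2331
  Item 6: 0.22 * 0.78 = 0.1716
  Item 7: 0.69 * 0.31 = 0.2139
  Item 8: 0.48 * 0.52 = 0.2496
  Item 9: 0.25 * 0.75 = 0.1875
  Item 10: 0.59 * 0.41 = 0.2419
Sum(p_i * q_i) = 0.2059 + 0.2211 + 0.2379 + 0.2059 + 0.2331 + 0.1716 + 0.2139 + 0.2496 + 0.1875 + 0.2419 = 2.1684
KR-20 = (k/(k-1)) * (1 - Sum(p_i*q_i) / Var_total)
= (10/9) * (1 - 2.1684/5.67)
= 1.1111 * 0.6176
KR-20 = 0.6862

0.6862


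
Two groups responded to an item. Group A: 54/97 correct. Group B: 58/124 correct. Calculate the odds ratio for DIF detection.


Odds_A = 54/43 = 1.2558
Odds_B = 58/66 = 0.8788
OR = Odds_A / Odds_B = 1.2558 / 0.8788
Exactly, OR = (54 * 66) / (43 * 58) = 3564 / 2494
OR = 1.429

1.429


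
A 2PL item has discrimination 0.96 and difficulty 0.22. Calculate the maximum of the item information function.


For 2PL, max info at theta = b = 0.22
I_max = a^2 / 4 = 0.96^2 / 4
= 0.9216 / 4
I_max = 0.2304

0.2304


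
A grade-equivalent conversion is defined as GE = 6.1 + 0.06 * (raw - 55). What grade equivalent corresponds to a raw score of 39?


raw - median = 39 - 55 = -16
slope * diff = 0.06 * -16 = -0.96
GE = 6.1 + -0.96
GE = 5.14

5.14


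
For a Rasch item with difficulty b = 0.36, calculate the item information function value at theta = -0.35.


P = 1/(1+exp(-(-0.35-0.36))) = 0.3296
I = P*(1-P) = 0.3296 * 0.6704
I = 0.221

0.221


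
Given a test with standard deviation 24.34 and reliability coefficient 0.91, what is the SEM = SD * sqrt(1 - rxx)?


SEM = SD * sqrt(1 - rxx)
SEM = 24.34 * sqrt(1 - 0.91)
SEM = 24.34 * sqrt(0.09) = 24.34 * 0.3
SEM = 7.302

7.302


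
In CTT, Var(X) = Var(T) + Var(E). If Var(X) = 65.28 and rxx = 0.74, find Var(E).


var_true = rxx * var_obs = 0.74 * 65.28 = 48.3072
var_error = var_obs - var_true
var_error = 65.28 - 48.3072
var_error = 16.9728

16.9728


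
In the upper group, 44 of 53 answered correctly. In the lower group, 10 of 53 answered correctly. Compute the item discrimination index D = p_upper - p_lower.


p_upper = 44/53 = 0.8302
p_lower = 10/53 = 0.1887
D = 0.8302 - 0.1887 = 0.6415

0.6415


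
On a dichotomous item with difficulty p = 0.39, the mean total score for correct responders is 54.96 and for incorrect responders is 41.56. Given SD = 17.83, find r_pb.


q = 1 - p = 0.61
rpb = ((M1 - M0) / SD) * sqrt(p * q)
rpb = ((54.96 - 41.56) / 17.83) * sqrt(0.39 * 0.61)
rpb = 0.3666

0.3666


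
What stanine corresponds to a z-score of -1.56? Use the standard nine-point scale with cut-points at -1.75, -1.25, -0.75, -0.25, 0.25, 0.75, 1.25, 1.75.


Stanine boundaries: [-1.75, -1.25, -0.75, -0.25, 0.25, 0.75, 1.25, 1.75]
z = -1.56
Check each boundary:
  z >= -1.75 -> could be stanine 2
  z < -1.25
  z < -0.75
  z < -0.25
  z < 0.25
  z < 0.75
  z < 1.25
  z < 1.75
Highest qualifying boundary gives stanine = 2

2


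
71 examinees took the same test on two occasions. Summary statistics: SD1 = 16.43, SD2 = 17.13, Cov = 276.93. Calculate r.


r = cov(X,Y) / (SD_X * SD_Y)
r = 276.93 / (16.43 * 17.13)
r = 276.93 / 281.4459
r = 0.984

0.984


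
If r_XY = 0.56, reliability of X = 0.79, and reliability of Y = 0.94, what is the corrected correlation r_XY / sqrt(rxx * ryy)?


r_corrected = rxy / sqrt(rxx * ryy)
= 0.56 / sqrt(0.79 * 0.94)
= 0.56 / sqrt(0.7426)
= 0.56 / 0.861742
r_corrected = 0.6498

0.6498


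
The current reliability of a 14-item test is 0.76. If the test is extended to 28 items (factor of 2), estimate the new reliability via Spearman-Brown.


r_new = (n * rxx) / (1 + (n-1) * rxx)
r_new = (2 * 0.76) / (1 + 1 * 0.76)
r_new = 1.52 / 1.76
r_new = 0.8636

0.8636


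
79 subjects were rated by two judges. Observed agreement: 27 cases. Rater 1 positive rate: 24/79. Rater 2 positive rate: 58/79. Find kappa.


P_o = 27/79 = 0.341772
P_e = (24*58 + 55*21) / 6241 = 0.408108
kappa = (P_o - P_e) / (1 - P_e)
kappa = (0.341772 - 0.408108) / (1 - 0.408108)
kappa = -0.1121

-0.1121


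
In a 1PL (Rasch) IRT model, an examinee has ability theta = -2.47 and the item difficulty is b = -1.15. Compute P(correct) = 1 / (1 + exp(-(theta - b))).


theta - b = -2.47 - -1.15 = -1.32
exp(-(theta - b)) = exp(1.32) = 3.7434
P = 1 / (1 + 3.7434)
P = 0.2108

0.2108


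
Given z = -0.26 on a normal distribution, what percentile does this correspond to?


CDF(z) = 0.5 * (1 + erf(z/sqrt(2)))
erf(-0.1838) = -0.2051
CDF = 0.3974
Percentile rank = 0.3974 * 100 = 39.74

39.74


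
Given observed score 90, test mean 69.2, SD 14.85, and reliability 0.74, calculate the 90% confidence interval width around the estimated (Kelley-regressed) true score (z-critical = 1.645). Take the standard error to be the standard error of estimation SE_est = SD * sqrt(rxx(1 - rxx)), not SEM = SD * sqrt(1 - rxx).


True score estimate = 0.74*90 + 0.26*69.2 = 84.592
SE_est = SD * sqrt(rxx * (1 - rxx)) = 14.85 * sqrt(0.74 * 0.26) = 14.85 * sqrt(0.1924) = 6.513719
CI = T_est +/- z * SE_est, so width = 2 * z * SE_est = 2 * 1.645 * 6.513719
Width = 21.4301

21.4301


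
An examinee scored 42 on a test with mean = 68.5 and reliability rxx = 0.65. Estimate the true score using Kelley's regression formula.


T_est = rxx * X + (1 - rxx) * mean
T_est = 0.65 * 42 + 0.35 * 68.5
T_est = 27.3 + 23.975
T_est = 51.275

51.275


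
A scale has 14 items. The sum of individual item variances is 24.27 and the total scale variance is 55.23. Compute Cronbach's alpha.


alpha = (k/(k-1)) * (1 - sum(si^2)/s_total^2)
= (14/13) * (1 - 24.27/55.23)
alpha = 0.6037

0.6037


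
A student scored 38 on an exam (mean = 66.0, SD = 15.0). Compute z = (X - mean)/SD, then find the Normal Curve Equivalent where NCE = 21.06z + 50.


z = (X - mean) / SD = (38 - 66.0) / 15.0
z = -28.0 / 15.0
z = -1.8667
NCE = NCE = 21.06z + 50
Carry z at full precision (z = -28.0 / 15.0) into the conversion:
NCE = 21.06 * (-28.0 / 15.0) + 50 = -589.68 / 15.0 + 50
NCE = -39.312 + 50
NCE = 10.688

10.688


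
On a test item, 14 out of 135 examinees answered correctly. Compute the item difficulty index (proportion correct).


Item difficulty p = number correct / total examinees
p = 14 / 135
p = 0.1037

0.1037


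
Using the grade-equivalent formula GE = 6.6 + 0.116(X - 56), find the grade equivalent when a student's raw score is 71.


raw - median = 71 - 56 = 15
slope * diff = 0.116 * 15 = 1.74
GE = 6.6 + 1.74
GE = 8.34

8.34


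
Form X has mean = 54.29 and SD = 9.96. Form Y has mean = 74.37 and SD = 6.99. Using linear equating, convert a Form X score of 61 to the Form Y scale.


slope = SD_Y / SD_X = 6.99 / 9.96 ~ 0.7018
intercept = mean_Y - slope * mean_X = 74.37 - (6.99 / 9.96) * 54.29 ~ 36.2689
Y = slope * X + intercept. To avoid rounding drift from the rounded slope/intercept, evaluate the equivalent form Y = mean_Y + SD_Y * (X - mean_X) / SD_X at full precision:
Y = 74.37 + 6.99 * (61 - 54.29) / 9.96
Y = 74.37 + 6.99 * 6.71 / 9.96
Y = 74.37 + 46.9029 / 9.96
Y = 74.37 + 4.7091
Y = 79.0791

79.0791


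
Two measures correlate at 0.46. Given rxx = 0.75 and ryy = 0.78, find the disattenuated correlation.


r_corrected = rxy / sqrt(rxx * ryy)
= 0.46 / sqrt(0.75 * 0.78)
= 0.46 / sqrt(0.585)
= 0.46 / 0.764853
r_corrected = 0.6014

0.6014


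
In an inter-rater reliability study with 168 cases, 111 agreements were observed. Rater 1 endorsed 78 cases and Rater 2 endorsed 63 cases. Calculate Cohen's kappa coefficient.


P_o = 111/168 = 0.660714
P_e = (78*63 + 90*105) / 28224 = 0.508929
kappa = (P_o - P_e) / (1 - P_e)
kappa = (0.660714 - 0.508929) / (1 - 0.508929)
kappa = 0.3091

0.3091


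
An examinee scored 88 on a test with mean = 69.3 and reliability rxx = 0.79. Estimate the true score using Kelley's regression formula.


T_est = rxx * X + (1 - rxx) * mean
T_est = 0.79 * 88 + 0.21 * 69.3
T_est = 69.52 + 14.553
T_est = 84.073

84.073


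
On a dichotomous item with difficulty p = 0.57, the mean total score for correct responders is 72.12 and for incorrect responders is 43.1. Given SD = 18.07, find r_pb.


q = 1 - p = 0.43
rpb = ((M1 - M0) / SD) * sqrt(p * q)
rpb = ((72.12 - 43.1) / 18.07) * sqrt(0.57 * 0.43)
rpb = 0.7951

0.7951


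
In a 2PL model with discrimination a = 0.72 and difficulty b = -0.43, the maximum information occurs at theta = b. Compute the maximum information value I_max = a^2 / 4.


For 2PL, max info at theta = b = -0.43
I_max = a^2 / 4 = 0.72^2 / 4
= 0.5184 / 4
I_max = 0.1296

0.1296


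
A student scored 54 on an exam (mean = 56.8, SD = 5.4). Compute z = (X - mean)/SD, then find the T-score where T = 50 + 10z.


z = (X - mean) / SD = (54 - 56.8) / 5.4
z = -2.8 / 5.4
z = -0.5185
T-score = T = 50 + 10z
Carry z at full precision (z = -2.8 / 5.4) into the conversion:
T-score = 50 + 10 * (-2.8 / 5.4) = 50 + -28 / 5.4
T-score = 50 + -5.1852
T-score = 44.8148

44.8148


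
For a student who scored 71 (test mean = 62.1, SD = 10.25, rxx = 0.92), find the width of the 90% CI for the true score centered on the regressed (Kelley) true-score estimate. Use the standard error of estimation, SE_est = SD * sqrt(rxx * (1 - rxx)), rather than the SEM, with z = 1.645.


True score estimate = 0.92*71 + 0.08*62.1 = 70.288
SE_est = SD * sqrt(rxx * (1 - rxx)) = 10.25 * sqrt(0.92 * 0.08) = 10.25 * sqrt(0.0736) = 2.780755
CI = T_est +/- z * SE_est, so width = 2 * z * SE_est = 2 * 1.645 * 2.780755
Width = 9.1487

9.1487


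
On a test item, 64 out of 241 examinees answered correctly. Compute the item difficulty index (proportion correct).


Item difficulty p = number correct / total examinees
p = 64 / 241
p = 0.2656

0.2656


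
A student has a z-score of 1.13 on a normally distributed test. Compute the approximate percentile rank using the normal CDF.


CDF(z) = 0.5 * (1 + erf(z/sqrt(2)))
erf(0.799) = 0.7415
CDF = 0.8708
Percentile rank = 0.8708 * 100 = 87.08

87.08


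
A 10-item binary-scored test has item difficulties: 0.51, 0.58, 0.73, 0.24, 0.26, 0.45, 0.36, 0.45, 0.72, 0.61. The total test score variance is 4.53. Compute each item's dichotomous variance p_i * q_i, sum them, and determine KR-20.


For each item, compute p_i * q_i:
  Item 1: 0.51 * 0.49 = 0.2499
  Item 2: 0.58 * 0.42 = 0.2436
  Item 3: 0.73 * 0.27 = 0.1971
  Item 4: 0.24 * 0.76 = 0.1824
  Item 5: 0.26 * 0.74 = 0.1924
  Item 6: 0.45 * 0.55 = 0.2475
  Item 7: 0.36 * 0.64 = 0.2304
  Item 8: 0.45 * 0.55 = 0.2475
  Item 9: 0.72 * 0.28 = 0.2016
  Item 10: 0.61 * 0.39 = 0.2379
Sum(p_i * q_i) = 0.2499 + 0.2436 + 0.1971 + 0.1824 + 0.1924 + 0.2475 + 0.2304 + 0.2475 + 0.2016 + 0.2379 = 2.2303
KR-20 = (k/(k-1)) * (1 - Sum(p_i*q_i) / Var_total)
= (10/9) * (1 - 2.2303/4.53)
= 1.1111 * 0.5077
KR-20 = 0.5641

0.5641


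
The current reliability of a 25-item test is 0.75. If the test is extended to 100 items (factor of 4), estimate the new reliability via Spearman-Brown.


r_new = (n * rxx) / (1 + (n-1) * rxx)
r_new = (4 * 0.75) / (1 + 3 * 0.75)
r_new = 3.0 / 3.25
r_new = 0.9231

0.9231


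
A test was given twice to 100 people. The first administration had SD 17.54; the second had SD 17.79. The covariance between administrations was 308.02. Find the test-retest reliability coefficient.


r = cov(X,Y) / (SD_X * SD_Y)
r = 308.02 / (17.54 * 17.79)
r = 308.02 / 312.0366
r = 0.9871

0.9871


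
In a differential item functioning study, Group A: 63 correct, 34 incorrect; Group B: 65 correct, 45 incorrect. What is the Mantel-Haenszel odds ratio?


Odds_A = 63/34 = 1.8529
Odds_B = 65/45 = 1.4444
OR = Odds_A / Odds_B = 1.8529 / 1.4444
Exactly, OR = (63 * 45) / (34 * 65) = 2835 / 2210
OR = 1.2828

1.2828


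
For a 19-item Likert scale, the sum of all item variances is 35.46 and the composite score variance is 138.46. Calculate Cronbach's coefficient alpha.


alpha = (k/(k-1)) * (1 - sum(si^2)/s_total^2)
= (19/18) * (1 - 35.46/138.46)
alpha = 0.7852

0.7852


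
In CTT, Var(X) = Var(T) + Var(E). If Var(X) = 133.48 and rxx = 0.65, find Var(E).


var_true = rxx * var_obs = 0.65 * 133.48 = 86.762
var_error = var_obs - var_true
var_error = 133.48 - 86.762
var_error = 46.718

46.718


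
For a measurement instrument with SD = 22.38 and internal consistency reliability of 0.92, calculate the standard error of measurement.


SEM = SD * sqrt(1 - rxx)
SEM = 22.38 * sqrt(1 - 0.92)
SEM = 22.38 * sqrt(0.08) = 22.38 * 0.282843
SEM = 6.33

6.33


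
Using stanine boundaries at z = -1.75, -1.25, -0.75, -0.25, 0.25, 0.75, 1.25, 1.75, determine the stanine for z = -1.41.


Stanine boundaries: [-1.75, -1.25, -0.75, -0.25, 0.25, 0.75, 1.25, 1.75]
z = -1.41
Check each boundary:
  z >= -1.75 -> could be stanine 2
  z < -1.25
  z < -0.75
  z < -0.25
  z < 0.25
  z < 0.75
  z < 1.25
  z < 1.75
Highest qualifying boundary gives stanine = 2

2


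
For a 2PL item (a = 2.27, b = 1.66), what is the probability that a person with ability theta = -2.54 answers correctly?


a*(theta - b) = 2.27 * (-2.54 - 1.66) = -9.534
exp(--9.534) = 13821.7677
P = 1 / (1 + 13821.7677)
P = 0.0001

0.0001


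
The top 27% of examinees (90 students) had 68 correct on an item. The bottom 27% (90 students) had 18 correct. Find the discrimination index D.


p_upper = 68/90 = 0.7556
p_lower = 18/90 = 0.2
D = 0.7556 - 0.2 = 0.5556

0.5556


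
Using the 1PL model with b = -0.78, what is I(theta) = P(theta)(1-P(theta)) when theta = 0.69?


P = 1/(1+exp(-(0.69--0.78))) = 0.8131
I = P*(1-P) = 0.8131 * 0.1869
I = 0.152

0.152


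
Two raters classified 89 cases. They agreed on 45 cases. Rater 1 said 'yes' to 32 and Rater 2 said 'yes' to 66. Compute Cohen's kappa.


P_o = 45/89 = 0.505618
P_e = (32*66 + 57*23) / 7921 = 0.432142
kappa = (P_o - P_e) / (1 - P_e)
kappa = (0.505618 - 0.432142) / (1 - 0.432142)
kappa = 0.1294

0.1294


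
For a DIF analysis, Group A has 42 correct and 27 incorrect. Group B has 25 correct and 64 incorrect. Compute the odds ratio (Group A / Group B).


Odds_A = 42/27 = 1.5556
Odds_B = 25/64 = 0.3906
OR = Odds_A / Odds_B = 1.5556 / 0.3906
Exactly, OR = (42 * 64) / (27 * 25) = 2688 / 675
OR = 3.9822

3.9822


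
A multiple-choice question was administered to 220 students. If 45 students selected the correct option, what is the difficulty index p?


Item difficulty p = number correct / total examinees
p = 45 / 220
p = 0.2045

0.2045


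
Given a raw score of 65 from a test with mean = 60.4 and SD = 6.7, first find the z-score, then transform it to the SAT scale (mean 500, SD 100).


z = (X - mean) / SD = (65 - 60.4) / 6.7
z = 4.6 / 6.7
z = 0.6866
SAT-scale = SAT = 500 + 100z
Carry z at full precision (z = 4.6 / 6.7) into the conversion:
SAT-scale = 500 + 100 * (4.6 / 6.7) = 500 + 460 / 6.7
SAT-scale = 500 + 68.6567
SAT-scale = 568.6567

568.6567


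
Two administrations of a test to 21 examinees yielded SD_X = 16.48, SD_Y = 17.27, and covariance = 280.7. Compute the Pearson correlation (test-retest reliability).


r = cov(X,Y) / (SD_X * SD_Y)
r = 280.7 / (16.48 * 17.27)
r = 280.7 / 284.6096
r = 0.9863

0.9863


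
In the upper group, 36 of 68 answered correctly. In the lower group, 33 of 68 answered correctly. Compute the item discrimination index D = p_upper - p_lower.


p_upper = 36/68 = 0.5294
p_lower = 33/68 = 0.4853
D = 0.5294 - 0.4853 = 0.0441

0.0441


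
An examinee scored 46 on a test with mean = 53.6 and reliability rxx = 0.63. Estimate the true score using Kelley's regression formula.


T_est = rxx * X + (1 - rxx) * mean
T_est = 0.63 * 46 + 0.37 * 53.6
T_est = 28.98 + 19.832
T_est = 48.812

48.812
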